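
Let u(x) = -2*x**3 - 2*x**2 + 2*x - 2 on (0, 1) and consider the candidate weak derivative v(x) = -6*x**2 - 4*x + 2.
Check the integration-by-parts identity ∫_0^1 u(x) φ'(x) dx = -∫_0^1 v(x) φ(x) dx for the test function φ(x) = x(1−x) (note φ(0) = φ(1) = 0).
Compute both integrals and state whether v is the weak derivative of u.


LHS = 3/10, RHS = 3/10. Yes, v = u' weakly.

u(x) = -2*x**3 - 2*x**2 + 2*x - 2, classical derivative u'(x) = -6*x**2 - 4*x + 2.
φ(x) = x(1−x), so φ'(x) = 1 - 2*x.
Note φ(0) = φ(1) = 0, so the boundary term u·φ vanishes.
LHS = ∫_0^1 u(x) φ'(x) dx = ∫_0^1 (4*x^4 + 2*x^3 - 6*x^2 + 6*x - 2) dx. Term by term:
  ∫_0^1 4*x^4 dx = 4/5;  ∫_0^1 2*x^3 dx = 1/2;  ∫_0^1 -6*x^2 dx = -2;
  ∫_0^1 6*x dx = 3;  ∫_0^1 -2 dx = -2.
Sum: 4/5 + 1/2 − 2 + 3 − 2 = 3/10.
So LHS = 3/10.
∫_0^1 v(x) φ(x) dx = ∫_0^1 (6*x^4 - 2*x^3 - 6*x^2 + 2*x) dx. Term by term:
  ∫_0^1 6*x^4 dx = 6/5;  ∫_0^1 -2*x^3 dx = -1/2;  ∫_0^1 -6*x^2 dx = -2;
  ∫_0^1 2*x dx = 1.
Sum: 6/5 − 1/2 − 2 + 1 = -3/10.
So RHS = -∫_0^1 v(x) φ(x) dx = 3/10.
LHS = RHS, so the identity holds for this test φ.
Moreover u is smooth here and v(x) = u'(x) = -6*x**2 - 4*x + 2 pointwise, so the identity holds for every test function. Hence v is the weak derivative of u.


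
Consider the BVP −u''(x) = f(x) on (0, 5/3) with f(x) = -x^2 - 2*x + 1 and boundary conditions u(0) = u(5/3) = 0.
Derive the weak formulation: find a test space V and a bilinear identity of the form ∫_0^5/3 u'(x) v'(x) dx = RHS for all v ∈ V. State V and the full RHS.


V = H^1_0(0, 5/3) (so v(0) = v(5/3) = 0); weak form: ∫_0^5/3 u'v' dx = ∫_0^5/3 (-x^2 - 2*x + 1) v dx for all v ∈ V.

Multiply both sides by a test function v and integrate from 0 to 5/3:
  ∫_0^5/3 −u''(x) v(x) dx = ∫_0^5/3 f(x) v(x) dx.
Integrate the LHS by parts once:
  ∫_0^5/3 −u'' v dx = −[u'(x) v(x)]_0^5/3 + ∫_0^5/3 u'(x) v'(x) dx.
Thus ∫_0^5/3 u'(x) v'(x) dx = ∫_0^5/3 f(x) v(x) dx + [u'(x) v(x)]_0^5/3.
Choose V so that boundary terms are either known or forced to vanish.
u is Dirichlet: u(0) = u(5/3) = 0. Let V = H^1_0(0, 5/3); then v(0) = v(5/3) = 0, and [u' v]_0^5/3 = 0.
Weak formulation: find u (satisfying any essential BC) such that ∫_0^5/3 u'(x) v'(x) dx = ∫_0^5/3 f v dx for all v ∈ V.
Substituting f(x) = -x^2 - 2*x + 1, the right-hand side is ∫_0^5/3 (-x^2 - 2*x + 1) v dx.


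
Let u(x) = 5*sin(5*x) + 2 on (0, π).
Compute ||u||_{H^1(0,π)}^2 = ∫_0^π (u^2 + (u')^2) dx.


||u||_{H^1(0,π)}^2 = 8 + 329*π

u'(x) = 25*cos(5*x).
Expand u² and (u')² and integrate term by term on (0, π), using: for integers n ≥ 1, ∫_0^π sin²(nx) dx = ∫_0^π cos²(nx) dx = π/2; for n ≠ n', ∫_0^π sin(nx)sin(n'x) dx = ∫_0^π cos(nx)cos(n'x) dx = 0; and by product-to-sum, ∫_0^π sin(nx)cos(n'x) dx = ½∫_0^π [sin((n+n')x) + sin((n−n')x)] dx, which is 0 when n+n' is even and 2n/(n²−n'²) when n+n' is odd (it need not vanish on (0, π)). For the constant mode: ∫_0^π 1 dx = π, ∫_0^π cos(nx) dx = 0, ∫_0^π sin(nx) dx = (1−(−1)^n)/n.
  u² squared terms: (2)²·∫1 dx = 4·π = 4*π;  (5)²·∫sin(5x)² dx = 25·π/2 = 25*π/2.
  u² cross terms: 2·(2)·(5)·∫1·sin(5x) dx = 20·(2/5) = 8.
  So ∫_0^π u² dx = 4*π + 25*π/2 + 8 = 8 + 33*π/2.
  (u')² squared terms: (25)²·∫cos(5x)² dx = 625·π/2 = 625*π/2.
  So ∫_0^π (u')² dx = 625*π/2.
||u||_{H^1}^2 = (8 + 33*π/2) + (625*π/2) = 8 + 329*π.


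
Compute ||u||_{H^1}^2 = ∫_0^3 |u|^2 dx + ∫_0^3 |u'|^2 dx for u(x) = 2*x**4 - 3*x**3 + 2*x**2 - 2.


||u||_{H^1}^2 = 768657/70

The H^1 norm (squared) on an interval (0, L) is
  ||u||_{H^1}^2 = ∫_0^L u(x)^2 dx + ∫_0^L u'(x)^2 dx.
Compute u'(x) = 8*x**3 - 9*x**2 + 4*x.
Then u(x)^2 = 4*x**8 - 12*x**7 + 17*x**6 - 12*x**5 - 4*x**4 + 12*x**3 - 8*x**2 + 4 and u'(x)^2 = 64*x**6 - 144*x**5 + 145*x**4 - 72*x**3 + 16*x**2.
Integrate each monomial from 0 to 3 using ∫_0^3 c·x^n dx = c·3^(n+1)/(n+1):
  ∫_0^3 u(x)^2 dx = ∫_0^3 (4*x^8 - 12*x^7 + 17*x^6 - 12*x^5 - 4*x^4 + 12*x^3 - 8*x^2 + 4) dx. Term by term:
    ∫_0^3 4*x^8 dx = 8748;  ∫_0^3 -12*x^7 dx = -19683/2;  ∫_0^3 17*x^6 dx = 37179/7;
    ∫_0^3 -12*x^5 dx = -1458;  ∫_0^3 -4*x^4 dx = -972/5;  ∫_0^3 12*x^3 dx = 243;
    ∫_0^3 -8*x^2 dx = -72;  ∫_0^3 4 dx = 12.
  Sum: 8748 − 19683/2 + 37179/7 − 1458 − 972/5 + 243 − 72 + 12 = 192387/70.
  ∫_0^3 u'(x)^2 dx = ∫_0^3 (64*x^6 - 144*x^5 + 145*x^4 - 72*x^3 + 16*x^2) dx. Term by term:
    ∫_0^3 64*x^6 dx = 139968/7;  ∫_0^3 -144*x^5 dx = -17496;  ∫_0^3 145*x^4 dx = 7047;
    ∫_0^3 -72*x^3 dx = -1458;  ∫_0^3 16*x^2 dx = 144.
  Sum: 139968/7 − 17496 + 7047 − 1458 + 144 = 57627/7.
Adding: ||u||_{H^1}^2 = 192387/70 + 57627/7 = 768657/70.


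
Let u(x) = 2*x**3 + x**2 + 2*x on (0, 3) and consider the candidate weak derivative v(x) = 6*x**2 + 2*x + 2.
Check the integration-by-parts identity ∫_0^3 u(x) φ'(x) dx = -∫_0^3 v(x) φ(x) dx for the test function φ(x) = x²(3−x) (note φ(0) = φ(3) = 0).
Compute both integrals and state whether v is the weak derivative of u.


LHS = -918/5, RHS = -918/5. Yes, v = u' weakly.

u(x) = 2*x**3 + x**2 + 2*x, classical derivative u'(x) = 6*x**2 + 2*x + 2.
φ(x) = x²(3−x), so φ'(x) = 3*x*(2 - x).
Note φ(0) = φ(3) = 0, so the boundary term u·φ vanishes.
LHS = ∫_0^3 u(x) φ'(x) dx = ∫_0^3 (-6*x^5 + 9*x^4 + 12*x^2) dx. Term by term:
  ∫_0^3 -6*x^5 dx = -729;  ∫_0^3 9*x^4 dx = 2187/5;  ∫_0^3 12*x^2 dx = 108.
Sum: -729 + 2187/5 + 108 = -918/5.
So LHS = -918/5.
∫_0^3 v(x) φ(x) dx = ∫_0^3 (-6*x^5 + 16*x^4 + 4*x^3 + 6*x^2) dx. Term by term:
  ∫_0^3 -6*x^5 dx = -729;  ∫_0^3 16*x^4 dx = 3888/5;  ∫_0^3 4*x^3 dx = 81;
  ∫_0^3 6*x^2 dx = 54.
Sum: -729 + 3888/5 + 81 + 54 = 918/5.
So RHS = -∫_0^3 v(x) φ(x) dx = -918/5.
LHS = RHS, so the identity holds for this test φ.
Moreover u is smooth here and v(x) = u'(x) = 6*x**2 + 2*x + 2 pointwise, so the identity holds for every test function. Hence v is the weak derivative of u.


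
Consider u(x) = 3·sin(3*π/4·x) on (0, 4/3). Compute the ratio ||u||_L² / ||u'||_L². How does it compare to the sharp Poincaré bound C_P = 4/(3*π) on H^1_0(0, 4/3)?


||u||_L² / ||u'||_L² = 4/(3*π) = C_P.

u(x) = 3·sin(3*π/4·x), so u'(x) = 9*π*cos(3*π*x/4)/4.
Writing u(x) = A·sin(kπx/L) with A = 3 and k = 1, use ∫_0^L sin²(kπx/L) dx = L/2 and ∫_0^L cos²(kπx/L) dx = L/2.
u² = 9·sin²(3*π/4·x) and (u')² = 81*π^2/16·cos²(3*π/4·x), and each of sin², cos² integrates to L/2 = 2/3 over (0, 4/3).
∫_0^4/3 u² dx = 6, so ||u||_L² = sqrt(6).
∫_0^4/3 (u')² dx = 27*π^2/8, so ||u'||_L² = 3*sqrt(6)*π/4.
Ratio ||u||_L² / ||u'||_L² = 4/(3*π).
Sharp Poincaré constant on H^1_0(0, 4/3) is C_P = L/π = 4/(3*π), achieved by sin(3*π/4·x).
This is the k = 1 eigenfunction (up to amplitude), so the ratio equals the sharp Poincaré constant exactly.


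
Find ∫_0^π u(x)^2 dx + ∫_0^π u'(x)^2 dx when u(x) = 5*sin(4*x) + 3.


||u||_{H^1(0,π)}^2 = 443*π/2

u'(x) = 20*cos(4*x).
Expand u² and (u')² and integrate term by term on (0, π), using: for integers n ≥ 1, ∫_0^π sin²(nx) dx = ∫_0^π cos²(nx) dx = π/2; for n ≠ n', ∫_0^π sin(nx)sin(n'x) dx = ∫_0^π cos(nx)cos(n'x) dx = 0; and by product-to-sum, ∫_0^π sin(nx)cos(n'x) dx = ½∫_0^π [sin((n+n')x) + sin((n−n')x)] dx, which is 0 when n+n' is even and 2n/(n²−n'²) when n+n' is odd (it need not vanish on (0, π)). For the constant mode: ∫_0^π 1 dx = π, ∫_0^π cos(nx) dx = 0, ∫_0^π sin(nx) dx = (1−(−1)^n)/n.
  u² squared terms: (3)²·∫1 dx = 9·π = 9*π;  (5)²·∫sin(4x)² dx = 25·π/2 = 25*π/2.
  u² cross terms: 2·(3)·(5)·∫1·sin(4x) dx = 30·(0) = 0.
  So ∫_0^π u² dx = 9*π + 25*π/2 + 0 = 43*π/2.
  (u')² squared terms: (20)²·∫cos(4x)² dx = 400·π/2 = 200*π.
  So ∫_0^π (u')² dx = 200*π.
||u||_{H^1}^2 = (43*π/2) + (200*π) = 443*π/2.


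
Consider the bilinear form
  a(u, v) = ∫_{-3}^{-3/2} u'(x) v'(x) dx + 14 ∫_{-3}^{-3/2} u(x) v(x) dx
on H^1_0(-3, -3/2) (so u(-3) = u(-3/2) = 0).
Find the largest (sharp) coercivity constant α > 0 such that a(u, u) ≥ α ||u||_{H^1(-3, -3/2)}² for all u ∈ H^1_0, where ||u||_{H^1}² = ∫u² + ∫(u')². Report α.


α = 1

Coercivity of a(·,·) on H^1_0(-3, -3/2) means a(u, u) ≥ α ||u||_{H^1}² for every u ∈ H^1_0.
The interval has length L = 3/2, and Poincaré/coercivity depend only on L. Here a(u, u) = ∫(u')² + (14)·∫u².
Here c = 14 ≥ 1, so a(u,u) = ∫(u')² + c∫u² ≥ ∫(u')² + ∫u² = ||u||_{H^1}², i.e. α = 1 works. No larger α is possible: a(u,u) ≥ α||u||_{H^1}² means (1−α)∫(u')² ≥ (α−c)∫u², and for the modes u_n = sin(nπ(x−x₀)/L) (x₀ the left endpoint) one has ∫u_n²/∫(u_n')² = (L/(nπ))² → 0, so a(u_n,u_n)/||u_n||_{H^1}² → 1. Hence the optimal constant is α = 1.
Therefore α = 1.


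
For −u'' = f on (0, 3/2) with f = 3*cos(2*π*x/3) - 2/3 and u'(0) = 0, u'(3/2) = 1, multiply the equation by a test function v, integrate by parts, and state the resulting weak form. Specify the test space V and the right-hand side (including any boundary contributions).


V = H^1(0, 3/2) (v unrestricted at boundary; u is determined up to an additive constant); weak form: ∫_0^3/2 u'v' dx = ∫_0^3/2 (3*cos(2*π*x/3) - 2/3) v dx + v(3/2) for all v ∈ V.

Multiply both sides by a test function v and integrate from 0 to 3/2:
  ∫_0^3/2 −u''(x) v(x) dx = ∫_0^3/2 f(x) v(x) dx.
Integrate the LHS by parts once:
  ∫_0^3/2 −u'' v dx = −[u'(x) v(x)]_0^3/2 + ∫_0^3/2 u'(x) v'(x) dx.
Thus ∫_0^3/2 u'(x) v'(x) dx = ∫_0^3/2 f(x) v(x) dx + [u'(x) v(x)]_0^3/2.
Choose V so that boundary terms are either known or forced to vanish.
u has inhomogeneous Neumann u'(0) = 0, u'(3/2) = 1. [u' v]_0^3/2 = (1)·v(3/2) − (0)·v(0) = v(3/2). Take V = H^1(0, 3/2); boundary term becomes part of RHS.
Weak formulation: find u (satisfying any essential BC) such that ∫_0^3/2 u'(x) v'(x) dx = ∫_0^3/2 f v dx + v(3/2) for all v ∈ V (Neumann data are natural BCs: they enter the RHS as boundary terms).
Substituting f(x) = 3*cos(2*π*x/3) - 2/3, the right-hand side is ∫_0^3/2 (3*cos(2*π*x/3) - 2/3) v dx + v(3/2).
Compatibility check (pure Neumann): taking v ≡ 1 ∈ V gives 0 = ∫_0^3/2 f dx + (1) − (0), i.e. ∫_0^3/2 f dx must equal u'(0) − u'(3/2) = -1. Indeed ∫_0^3/2 (3*cos(2*π*x/3) - 2/3) dx = -1, so the data are compatible. The solution is then unique only up to an additive constant (fix it e.g. by requiring ∫_0^3/2 u dx = 0).


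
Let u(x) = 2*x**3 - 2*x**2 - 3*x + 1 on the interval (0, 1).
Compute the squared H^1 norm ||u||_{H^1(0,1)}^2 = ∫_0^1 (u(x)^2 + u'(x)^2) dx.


||u||_{H^1}^2 = 1138/105

The H^1 norm (squared) on an interval (0, L) is
  ||u||_{H^1}^2 = ∫_0^L u(x)^2 dx + ∫_0^L u'(x)^2 dx.
Compute u'(x) = 6*x**2 - 4*x - 3.
Then u(x)^2 = 4*x**6 - 8*x**5 - 8*x**4 + 16*x**3 + 5*x**2 - 6*x + 1 and u'(x)^2 = 36*x**4 - 48*x**3 - 20*x**2 + 24*x + 9.
Integrate each monomial from 0 to 1 using ∫_0^1 c·x^n dx = c·1^(n+1)/(n+1):
  ∫_0^1 u(x)^2 dx = ∫_0^1 (4*x^6 - 8*x^5 - 8*x^4 + 16*x^3 + 5*x^2 - 6*x + 1) dx. Term by term:
    ∫_0^1 4*x^6 dx = 4/7;  ∫_0^1 -8*x^5 dx = -4/3;  ∫_0^1 -8*x^4 dx = -8/5;
    ∫_0^1 16*x^3 dx = 4;  ∫_0^1 5*x^2 dx = 5/3;  ∫_0^1 -6*x dx = -3;
    ∫_0^1 1 dx = 1.
  Sum: 4/7 − 4/3 − 8/5 + 4 + 5/3 − 3 + 1 = 137/105.
  ∫_0^1 u'(x)^2 dx = ∫_0^1 (36*x^4 - 48*x^3 - 20*x^2 + 24*x + 9) dx. Term by term:
    ∫_0^1 36*x^4 dx = 36/5;  ∫_0^1 -48*x^3 dx = -12;  ∫_0^1 -20*x^2 dx = -20/3;
    ∫_0^1 24*x dx = 12;  ∫_0^1 9 dx = 9.
  Sum: 36/5 − 12 − 20/3 + 12 + 9 = 143/15.
Adding: ||u||_{H^1}^2 = 137/105 + 143/15 = 1138/105.


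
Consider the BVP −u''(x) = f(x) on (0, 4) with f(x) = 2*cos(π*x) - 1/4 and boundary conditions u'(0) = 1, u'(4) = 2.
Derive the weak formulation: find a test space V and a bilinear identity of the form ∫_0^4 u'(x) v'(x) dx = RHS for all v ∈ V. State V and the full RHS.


V = H^1(0, 4) (v unrestricted at boundary; u is determined up to an additive constant); weak form: ∫_0^4 u'v' dx = ∫_0^4 (2*cos(π*x) - 1/4) v dx + 2·v(4) − v(0) for all v ∈ V.

Multiply both sides by a test function v and integrate from 0 to 4:
  ∫_0^4 −u''(x) v(x) dx = ∫_0^4 f(x) v(x) dx.
Integrate the LHS by parts once:
  ∫_0^4 −u'' v dx = −[u'(x) v(x)]_0^4 + ∫_0^4 u'(x) v'(x) dx.
Thus ∫_0^4 u'(x) v'(x) dx = ∫_0^4 f(x) v(x) dx + [u'(x) v(x)]_0^4.
Choose V so that boundary terms are either known or forced to vanish.
u has inhomogeneous Neumann u'(0) = 1, u'(4) = 2. [u' v]_0^4 = (2)·v(4) − (1)·v(0) = 2·v(4) − v(0). Take V = H^1(0, 4); boundary term becomes part of RHS.
Weak formulation: find u (satisfying any essential BC) such that ∫_0^4 u'(x) v'(x) dx = ∫_0^4 f v dx + 2·v(4) − v(0) for all v ∈ V (Neumann data are natural BCs: they enter the RHS as boundary terms).
Substituting f(x) = 2*cos(π*x) - 1/4, the right-hand side is ∫_0^4 (2*cos(π*x) - 1/4) v dx + 2·v(4) − v(0).
Compatibility check (pure Neumann): taking v ≡ 1 ∈ V gives 0 = ∫_0^4 f dx + (2) − (1), i.e. ∫_0^4 f dx must equal u'(0) − u'(4) = -1. Indeed ∫_0^4 (2*cos(π*x) - 1/4) dx = -1, so the data are compatible. The solution is then unique only up to an additive constant (fix it e.g. by requiring ∫_0^4 u dx = 0).


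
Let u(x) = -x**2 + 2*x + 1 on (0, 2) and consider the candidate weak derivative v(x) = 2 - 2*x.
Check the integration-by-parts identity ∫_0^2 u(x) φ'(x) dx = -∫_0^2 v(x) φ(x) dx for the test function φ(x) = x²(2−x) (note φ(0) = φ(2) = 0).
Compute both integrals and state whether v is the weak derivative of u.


LHS = 8/15, RHS = 8/15. Yes, v = u' weakly.

u(x) = -x**2 + 2*x + 1, classical derivative u'(x) = 2 - 2*x.
φ(x) = x²(2−x), so φ'(x) = x*(4 - 3*x).
Note φ(0) = φ(2) = 0, so the boundary term u·φ vanishes.
LHS = ∫_0^2 u(x) φ'(x) dx = ∫_0^2 (3*x^4 - 10*x^3 + 5*x^2 + 4*x) dx. Term by term:
  ∫_0^2 3*x^4 dx = 96/5;  ∫_0^2 -10*x^3 dx = -40;  ∫_0^2 5*x^2 dx = 40/3;
  ∫_0^2 4*x dx = 8.
Sum: 96/5 − 40 + 40/3 + 8 = 8/15.
So LHS = 8/15.
∫_0^2 v(x) φ(x) dx = ∫_0^2 (2*x^4 - 6*x^3 + 4*x^2) dx. Term by term:
  ∫_0^2 2*x^4 dx = 64/5;  ∫_0^2 -6*x^3 dx = -24;  ∫_0^2 4*x^2 dx = 32/3.
Sum: 64/5 − 24 + 32/3 = -8/15.
So RHS = -∫_0^2 v(x) φ(x) dx = 8/15.
LHS = RHS, so the identity holds for this test φ.
Moreover u is smooth here and v(x) = u'(x) = 2 - 2*x pointwise, so the identity holds for every test function. Hence v is the weak derivative of u.


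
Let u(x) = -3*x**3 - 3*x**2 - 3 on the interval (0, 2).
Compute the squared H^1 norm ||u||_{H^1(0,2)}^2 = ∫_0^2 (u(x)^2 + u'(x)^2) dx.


||u||_{H^1}^2 = 11190/7

The H^1 norm (squared) on an interval (0, L) is
  ||u||_{H^1}^2 = ∫_0^L u(x)^2 dx + ∫_0^L u'(x)^2 dx.
Compute u'(x) = -9*x**2 - 6*x.
Then u(x)^2 = 9*x**6 + 18*x**5 + 9*x**4 + 18*x**3 + 18*x**2 + 9 and u'(x)^2 = 81*x**4 + 108*x**3 + 36*x**2.
Integrate each monomial from 0 to 2 using ∫_0^2 c·x^n dx = c·2^(n+1)/(n+1):
  ∫_0^2 u(x)^2 dx = ∫_0^2 (9*x^6 + 18*x^5 + 9*x^4 + 18*x^3 + 18*x^2 + 9) dx. Term by term:
    ∫_0^2 9*x^6 dx = 1152/7;  ∫_0^2 18*x^5 dx = 192;  ∫_0^2 9*x^4 dx = 288/5;
    ∫_0^2 18*x^3 dx = 72;  ∫_0^2 18*x^2 dx = 48;  ∫_0^2 9 dx = 18.
  Sum: 1152/7 + 192 + 288/5 + 72 + 48 + 18 = 19326/35.
  ∫_0^2 u'(x)^2 dx = ∫_0^2 (81*x^4 + 108*x^3 + 36*x^2) dx. Term by term:
    ∫_0^2 81*x^4 dx = 2592/5;  ∫_0^2 108*x^3 dx = 432;  ∫_0^2 36*x^2 dx = 96.
  Sum: 2592/5 + 432 + 96 = 5232/5.
Adding: ||u||_{H^1}^2 = 19326/35 + 5232/5 = 11190/7.


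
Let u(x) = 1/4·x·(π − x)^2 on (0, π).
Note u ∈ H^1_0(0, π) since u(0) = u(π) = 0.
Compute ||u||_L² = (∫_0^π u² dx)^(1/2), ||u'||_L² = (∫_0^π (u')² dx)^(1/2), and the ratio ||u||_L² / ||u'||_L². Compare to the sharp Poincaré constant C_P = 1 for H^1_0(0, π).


||u||_L² / ||u'||_L² = sqrt(14)*π/14 < C_P = 1.

u(x) = 1/4·x·(π − x)^2, so u'(x) = (x - π)*(3*x - π)/4.
u(x) = 1/4·x·(π − x)^2 vanishes at x = 0 and x = π, so u ∈ H^1_0(0, π). Differentiate via the product rule and integrate the resulting polynomials term by term.
  ∫_0^π u² dx = ∫_0^π (x^6/16 - π*x^5/4 + 3*π^2*x^4/8 - π^3*x^3/4 + π^4*x^2/16) dx. Term by term:
    ∫_0^π x^6/16 dx = π^7/112;  ∫_0^π -π*x^5/4 dx = -π^7/24;  ∫_0^π 3*π^2*x^4/8 dx = 3*π^7/40;
    ∫_0^π -π^3*x^3/4 dx = -π^7/16;  ∫_0^π π^4*x^2/16 dx = π^7/48.
  Sum: π^7/112 − π^7/24 + 3*π^7/40 − π^7/16 + π^7/48 = π^7/1680.
  ∫_0^π (u')² dx = ∫_0^π (9*x^4/16 - 3*π*x^3/2 + 11*π^2*x^2/8 - π^3*x/2 + π^4/16) dx. Term by term:
    ∫_0^π 9*x^4/16 dx = 9*π^5/80;  ∫_0^π -3*π*x^3/2 dx = -3*π^5/8;  ∫_0^π 11*π^2*x^2/8 dx = 11*π^5/24;
    ∫_0^π -π^3*x/2 dx = -π^5/4;  ∫_0^π π^4/16 dx = π^5/16.
  Sum: 9*π^5/80 − 3*π^5/8 + 11*π^5/24 − π^5/4 + π^5/16 = π^5/120.
∫_0^π u² dx = π^7/1680, so ||u||_L² = sqrt(105)*π^(7/2)/420.
∫_0^π (u')² dx = π^5/120, so ||u'||_L² = sqrt(30)*π^(5/2)/60.
Ratio ||u||_L² / ||u'||_L² = sqrt(14)*π/14.
Sharp Poincaré constant on H^1_0(0, π) is C_P = L/π = 1, achieved by sin(x).
A polynomial bump cannot attain the sharp Poincaré constant (only the first sine eigenfunction does), so the ratio is strictly less than C_P, consistent with ||u||_L² ≤ C_P ||u'||_L².


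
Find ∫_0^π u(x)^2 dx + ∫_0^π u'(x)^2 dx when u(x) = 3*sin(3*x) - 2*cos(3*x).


||u||_{H^1(0,π)}^2 = 65*π

u'(x) = 6*sin(3*x) + 9*cos(3*x).
Expand u² and (u')² and integrate term by term on (0, π), using: for integers n ≥ 1, ∫_0^π sin²(nx) dx = ∫_0^π cos²(nx) dx = π/2; for n ≠ n', ∫_0^π sin(nx)sin(n'x) dx = ∫_0^π cos(nx)cos(n'x) dx = 0; and by product-to-sum, ∫_0^π sin(nx)cos(n'x) dx = ½∫_0^π [sin((n+n')x) + sin((n−n')x)] dx, which is 0 when n+n' is even and 2n/(n²−n'²) when n+n' is odd (it need not vanish on (0, π)).
  u² squared terms: (-2)²·∫cos(3x)² dx = 4·π/2 = 2*π;  (3)²·∫sin(3x)² dx = 9·π/2 = 9*π/2.
  u² cross terms: 2·(-2)·(3)·∫cos(3x)·sin(3x) dx = -12·(0) = 0.
  So ∫_0^π u² dx = 2*π + 9*π/2 + 0 = 13*π/2.
  (u')² squared terms: (6)²·∫sin(3x)² dx = 36·π/2 = 18*π;  (9)²·∫cos(3x)² dx = 81·π/2 = 81*π/2.
  (u')² cross terms: 2·(6)·(9)·∫sin(3x)·cos(3x) dx = 108·(0) = 0.
  So ∫_0^π (u')² dx = 18*π + 81*π/2 + 0 = 117*π/2.
||u||_{H^1}^2 = (13*π/2) + (117*π/2) = 65*π.


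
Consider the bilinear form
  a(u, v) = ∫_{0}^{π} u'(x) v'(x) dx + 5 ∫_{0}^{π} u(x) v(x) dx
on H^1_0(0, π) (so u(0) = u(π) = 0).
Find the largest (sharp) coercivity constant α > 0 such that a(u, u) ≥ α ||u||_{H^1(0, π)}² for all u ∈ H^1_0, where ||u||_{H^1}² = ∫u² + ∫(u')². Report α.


α = 1

Coercivity of a(·,·) on H^1_0(0, π) means a(u, u) ≥ α ||u||_{H^1}² for every u ∈ H^1_0.
The interval has length L = π, and Poincaré/coercivity depend only on L. Here a(u, u) = ∫(u')² + (5)·∫u².
Here c = 5 ≥ 1, so a(u,u) = ∫(u')² + c∫u² ≥ ∫(u')² + ∫u² = ||u||_{H^1}², i.e. α = 1 works. No larger α is possible: a(u,u) ≥ α||u||_{H^1}² means (1−α)∫(u')² ≥ (α−c)∫u², and for the modes u_n = sin(nπ(x−x₀)/L) (x₀ the left endpoint) one has ∫u_n²/∫(u_n')² = (L/(nπ))² → 0, so a(u_n,u_n)/||u_n||_{H^1}² → 1. Hence the optimal constant is α = 1.
Therefore α = 1.


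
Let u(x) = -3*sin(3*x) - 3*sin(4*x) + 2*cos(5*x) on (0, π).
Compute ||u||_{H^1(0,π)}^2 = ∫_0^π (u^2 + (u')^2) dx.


||u||_{H^1(0,π)}^2 = 832/3 + 347*π/2

u'(x) = -10*sin(5*x) - 9*cos(3*x) - 12*cos(4*x).
Expand u² and (u')² and integrate term by term on (0, π), using: for integers n ≥ 1, ∫_0^π sin²(nx) dx = ∫_0^π cos²(nx) dx = π/2; for n ≠ n', ∫_0^π sin(nx)sin(n'x) dx = ∫_0^π cos(nx)cos(n'x) dx = 0; and by product-to-sum, ∫_0^π sin(nx)cos(n'x) dx = ½∫_0^π [sin((n+n')x) + sin((n−n')x)] dx, which is 0 when n+n' is even and 2n/(n²−n'²) when n+n' is odd (it need not vanish on (0, π)).
  u² squared terms: (-3)²·∫sin(3x)² dx = 9·π/2 = 9*π/2;  (-3)²·∫sin(4x)² dx = 9·π/2 = 9*π/2;  (2)²·∫cos(5x)² dx = 4·π/2 = 2*π.
  u² cross terms: 2·(-3)·(-3)·∫sin(3x)·sin(4x) dx = 18·(0) = 0;  2·(-3)·(2)·∫sin(3x)·cos(5x) dx = -12·(0) = 0;  2·(-3)·(2)·∫sin(4x)·cos(5x) dx = -12·(-8/9) = 32/3.
  So ∫_0^π u² dx = 9*π/2 + 9*π/2 + 2*π + 0 + 0 + 32/3 = 32/3 + 11*π.
  (u')² squared terms: (-12)²·∫cos(4x)² dx = 144·π/2 = 72*π;  (-10)²·∫sin(5x)² dx = 100·π/2 = 50*π;  (-9)²·∫cos(3x)² dx = 81·π/2 = 81*π/2.
  (u')² cross terms: 2·(-12)·(-10)·∫cos(4x)·sin(5x) dx = 240·(10/9) = 800/3;  2·(-12)·(-9)·∫cos(4x)·cos(3x) dx = 216·(0) = 0;  2·(-10)·(-9)·∫sin(5x)·cos(3x) dx = 180·(0) = 0.
  So ∫_0^π (u')² dx = 72*π + 50*π + 81*π/2 + 800/3 + 0 + 0 = 800/3 + 325*π/2.
||u||_{H^1}^2 = (32/3 + 11*π) + (800/3 + 325*π/2) = 832/3 + 347*π/2.


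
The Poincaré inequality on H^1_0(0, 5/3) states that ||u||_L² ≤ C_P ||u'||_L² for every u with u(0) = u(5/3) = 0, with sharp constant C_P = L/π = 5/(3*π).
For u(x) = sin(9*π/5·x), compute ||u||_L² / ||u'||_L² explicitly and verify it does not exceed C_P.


||u||_L² / ||u'||_L² = 5/(9*π) < C_P = 5/(3*π).

u(x) = sin(9*π/5·x), so u'(x) = 9*π*cos(9*π*x/5)/5.
Writing u(x) = A·sin(kπx/L) with A = 1 and k = 3, use ∫_0^L sin²(kπx/L) dx = L/2 and ∫_0^L cos²(kπx/L) dx = L/2.
u² = 1·sin²(9*π/5·x) and (u')² = 81*π^2/25·cos²(9*π/5·x), and each of sin², cos² integrates to L/2 = 5/6 over (0, 5/3).
∫_0^5/3 u² dx = 5/6, so ||u||_L² = sqrt(30)/6.
∫_0^5/3 (u')² dx = 27*π^2/10, so ||u'||_L² = 3*sqrt(30)*π/10.
Ratio ||u||_L² / ||u'||_L² = 5/(9*π).
Sharp Poincaré constant on H^1_0(0, 5/3) is C_P = L/π = 5/(3*π), achieved by sin(3*π/5·x).
This is the k = 3 harmonic; the ratio L/(kπ) is strictly less than C_P = L/π, consistent with the sharp inequality ||u||_L² ≤ C_P ||u'||_L².


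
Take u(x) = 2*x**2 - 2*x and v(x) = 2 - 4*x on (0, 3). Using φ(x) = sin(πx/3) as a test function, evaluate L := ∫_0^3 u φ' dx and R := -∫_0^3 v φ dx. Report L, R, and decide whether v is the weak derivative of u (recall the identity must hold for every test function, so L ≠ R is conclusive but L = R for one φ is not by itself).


LHS = -24/π, RHS = 24/π. No, v is not the weak derivative of u.

u(x) = 2*x**2 - 2*x, classical derivative u'(x) = 4*x - 2.
φ(x) = sin(πx/3), so φ'(x) = π*cos(π*x/3)/3.
Note φ(0) = φ(3) = 0, so the boundary term u·φ vanishes.
LHS = ∫_0^3 u(x) φ'(x) dx = ∫_0^3 (2*π*x^2*cos(π*x/3)/3 - 2*π*x*cos(π*x/3)/3) dx. Term by term:
  ∫_0^3 -2*π*x*cos(π*x/3)/3 dx = 12/π;  ∫_0^3 2*π*x^2*cos(π*x/3)/3 dx = -36/π.
Sum: 12/π − 36/π = -24/π.
So LHS = -24/π.
∫_0^3 v(x) φ(x) dx = ∫_0^3 (-4*x*sin(π*x/3) + 2*sin(π*x/3)) dx. Term by term:
  ∫_0^3 2*sin(π*x/3) dx = 12/π;  ∫_0^3 -4*x*sin(π*x/3) dx = -36/π.
Sum: 12/π − 36/π = -24/π.
So RHS = -∫_0^3 v(x) φ(x) dx = 24/π.
LHS − RHS = -48/π ≠ 0, so the identity fails.
(For a valid weak derivative the identity must hold for EVERY test function, in particular this one. The failure shows v is NOT the weak derivative of u.)
Correct weak derivative would be u'(x) = 4*x - 2.


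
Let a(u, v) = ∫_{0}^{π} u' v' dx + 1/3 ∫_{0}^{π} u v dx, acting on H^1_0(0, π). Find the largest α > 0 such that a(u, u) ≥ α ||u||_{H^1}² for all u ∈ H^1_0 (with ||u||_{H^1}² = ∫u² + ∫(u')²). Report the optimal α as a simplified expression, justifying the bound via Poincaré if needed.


α = 2/3

Coercivity of a(·,·) on H^1_0(0, π) means a(u, u) ≥ α ||u||_{H^1}² for every u ∈ H^1_0.
The interval has length L = π, and Poincaré/coercivity depend only on L. Here a(u, u) = ∫(u')² + (1/3)·∫u².
Here 0 < c = 1/3 < 1. The condition a(u,u) ≥ α||u||_{H^1}² reads (1−α)∫(u')² ≥ (α−c)∫u². Any admissible α is ≤ 1 (rapidly oscillating u have ∫u²/∫(u')² → 0), and α = 1 would force 0 ≥ (1−c)∫u², impossible since c < 1; so 1−α > 0. By the sharp Poincaré inequality on H^1_0 of an interval of length L, ∫(u')² ≥ (π/L)²∫u² with equality for the first sine mode sin(π(x−x₀)/L) (x₀ the left endpoint), so the inequality holds for all u iff (1−α)(π/L)² ≥ α − c, i.e. α ≤ ((π/L)² + c)/((π/L)² + 1) = (1 + c(L/π)²)/(1 + (L/π)²). With (π/L)² = 1 and c = 1/3, the largest admissible constant is α = ((π/L)² + c)/((π/L)² + 1).
Simplifying, α = 2/3.


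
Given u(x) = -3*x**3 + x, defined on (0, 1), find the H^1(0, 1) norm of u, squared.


||u||_{H^1}^2 = 244/21

The H^1 norm (squared) on an interval (0, L) is
  ||u||_{H^1}^2 = ∫_0^L u(x)^2 dx + ∫_0^L u'(x)^2 dx.
Compute u'(x) = 1 - 9*x**2.
Then u(x)^2 = 9*x**6 - 6*x**4 + x**2 and u'(x)^2 = 81*x**4 - 18*x**2 + 1.
Integrate each monomial from 0 to 1 using ∫_0^1 c·x^n dx = c·1^(n+1)/(n+1):
  ∫_0^1 u(x)^2 dx = ∫_0^1 (9*x^6 - 6*x^4 + x^2) dx. Term by term:
    ∫_0^1 9*x^6 dx = 9/7;  ∫_0^1 -6*x^4 dx = -6/5;  ∫_0^1 x^2 dx = 1/3.
  Sum: 9/7 − 6/5 + 1/3 = 44/105.
  ∫_0^1 u'(x)^2 dx = ∫_0^1 (81*x^4 - 18*x^2 + 1) dx. Term by term:
    ∫_0^1 81*x^4 dx = 81/5;  ∫_0^1 -18*x^2 dx = -6;  ∫_0^1 1 dx = 1.
  Sum: 81/5 − 6 + 1 = 56/5.
Adding: ||u||_{H^1}^2 = 44/105 + 56/5 = 244/21.


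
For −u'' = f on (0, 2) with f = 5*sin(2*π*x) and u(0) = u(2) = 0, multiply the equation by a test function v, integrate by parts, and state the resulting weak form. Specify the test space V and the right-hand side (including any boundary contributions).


V = H^1_0(0, 2) (so v(0) = v(2) = 0); weak form: ∫_0^2 u'v' dx = ∫_0^2 (5*sin(2*π*x)) v dx for all v ∈ V.

Multiply both sides by a test function v and integrate from 0 to 2:
  ∫_0^2 −u''(x) v(x) dx = ∫_0^2 f(x) v(x) dx.
Integrate the LHS by parts once:
  ∫_0^2 −u'' v dx = −[u'(x) v(x)]_0^2 + ∫_0^2 u'(x) v'(x) dx.
Thus ∫_0^2 u'(x) v'(x) dx = ∫_0^2 f(x) v(x) dx + [u'(x) v(x)]_0^2.
Choose V so that boundary terms are either known or forced to vanish.
u is Dirichlet: u(0) = u(2) = 0. Let V = H^1_0(0, 2); then v(0) = v(2) = 0, and [u' v]_0^2 = 0.
Weak formulation: find u (satisfying any essential BC) such that ∫_0^2 u'(x) v'(x) dx = ∫_0^2 f v dx for all v ∈ V.
Substituting f(x) = 5*sin(2*π*x), the right-hand side is ∫_0^2 (5*sin(2*π*x)) v dx.


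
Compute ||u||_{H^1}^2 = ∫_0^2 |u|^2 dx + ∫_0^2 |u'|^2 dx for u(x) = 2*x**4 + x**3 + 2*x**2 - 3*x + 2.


||u||_{H^1}^2 = 783934/315

The H^1 norm (squared) on an interval (0, L) is
  ||u||_{H^1}^2 = ∫_0^L u(x)^2 dx + ∫_0^L u'(x)^2 dx.
Compute u'(x) = 8*x**3 + 3*x**2 + 4*x - 3.
Then u(x)^2 = 4*x**8 + 4*x**7 + 9*x**6 - 8*x**5 + 6*x**4 - 8*x**3 + 17*x**2 - 12*x + 4 and u'(x)^2 = 64*x**6 + 48*x**5 + 73*x**4 - 24*x**3 - 2*x**2 - 24*x + 9.
Integrate each monomial from 0 to 2 using ∫_0^2 c·x^n dx = c·2^(n+1)/(n+1):
  ∫_0^2 u(x)^2 dx = ∫_0^2 (4*x^8 + 4*x^7 + 9*x^6 - 8*x^5 + 6*x^4 - 8*x^3 + 17*x^2 - 12*x + 4) dx. Term by term:
    ∫_0^2 4*x^8 dx = 2048/9;  ∫_0^2 4*x^7 dx = 128;  ∫_0^2 9*x^6 dx = 1152/7;
    ∫_0^2 -8*x^5 dx = -256/3;  ∫_0^2 6*x^4 dx = 192/5;  ∫_0^2 -8*x^3 dx = -32;
    ∫_0^2 17*x^2 dx = 136/3;  ∫_0^2 -12*x dx = -24;  ∫_0^2 4 dx = 8.
  Sum: 2048/9 + 128 + 1152/7 − 256/3 + 192/5 − 32 + 136/3 − 24 + 8 = 148216/315.
  ∫_0^2 u'(x)^2 dx = ∫_0^2 (64*x^6 + 48*x^5 + 73*x^4 - 24*x^3 - 2*x^2 - 24*x + 9) dx. Term by term:
    ∫_0^2 64*x^6 dx = 8192/7;  ∫_0^2 48*x^5 dx = 512;  ∫_0^2 73*x^4 dx = 2336/5;
    ∫_0^2 -24*x^3 dx = -96;  ∫_0^2 -2*x^2 dx = -16/3;  ∫_0^2 -24*x dx = -48;
    ∫_0^2 9 dx = 18.
  Sum: 8192/7 + 512 + 2336/5 − 96 − 16/3 − 48 + 18 = 211906/105.
Adding: ||u||_{H^1}^2 = 148216/315 + 211906/105 = 783934/315.


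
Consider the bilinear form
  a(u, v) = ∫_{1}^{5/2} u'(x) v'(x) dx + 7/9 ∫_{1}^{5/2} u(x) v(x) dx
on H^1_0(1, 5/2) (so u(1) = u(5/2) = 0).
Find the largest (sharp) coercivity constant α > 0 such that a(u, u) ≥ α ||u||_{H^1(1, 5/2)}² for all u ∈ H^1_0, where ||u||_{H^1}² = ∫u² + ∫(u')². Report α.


α = (7 + 4*π^2)/(9 + 4*π^2)

Coercivity of a(·,·) on H^1_0(1, 5/2) means a(u, u) ≥ α ||u||_{H^1}² for every u ∈ H^1_0.
The interval has length L = 3/2, and Poincaré/coercivity depend only on L. Here a(u, u) = ∫(u')² + (7/9)·∫u².
Here 0 < c = 7/9 < 1. The condition a(u,u) ≥ α||u||_{H^1}² reads (1−α)∫(u')² ≥ (α−c)∫u². Any admissible α is ≤ 1 (rapidly oscillating u have ∫u²/∫(u')² → 0), and α = 1 would force 0 ≥ (1−c)∫u², impossible since c < 1; so 1−α > 0. By the sharp Poincaré inequality on H^1_0 of an interval of length L, ∫(u')² ≥ (π/L)²∫u² with equality for the first sine mode sin(π(x−x₀)/L) (x₀ the left endpoint), so the inequality holds for all u iff (1−α)(π/L)² ≥ α − c, i.e. α ≤ ((π/L)² + c)/((π/L)² + 1) = (1 + c(L/π)²)/(1 + (L/π)²). With (π/L)² = 4*π^2/9 and c = 7/9, the largest admissible constant is α = ((π/L)² + c)/((π/L)² + 1).
Simplifying, α = (7 + 4*π^2)/(9 + 4*π^2).


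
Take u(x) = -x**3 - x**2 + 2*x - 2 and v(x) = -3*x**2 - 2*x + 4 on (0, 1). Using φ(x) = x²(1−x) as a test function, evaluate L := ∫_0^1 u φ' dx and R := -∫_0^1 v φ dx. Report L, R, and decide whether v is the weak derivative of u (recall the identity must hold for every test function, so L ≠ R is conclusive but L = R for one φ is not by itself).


LHS = 1/30, RHS = -2/15. No, v is not the weak derivative of u.

u(x) = -x**3 - x**2 + 2*x - 2, classical derivative u'(x) = -3*x**2 - 2*x + 2.
φ(x) = x²(1−x), so φ'(x) = x*(2 - 3*x).
Note φ(0) = φ(1) = 0, so the boundary term u·φ vanishes.
LHS = ∫_0^1 u(x) φ'(x) dx = ∫_0^1 (3*x^5 + x^4 - 8*x^3 + 10*x^2 - 4*x) dx. Term by term:
  ∫_0^1 3*x^5 dx = 1/2;  ∫_0^1 x^4 dx = 1/5;  ∫_0^1 -8*x^3 dx = -2;
  ∫_0^1 10*x^2 dx = 10/3;  ∫_0^1 -4*x dx = -2.
Sum: 1/2 + 1/5 − 2 + 10/3 − 2 = 1/30.
So LHS = 1/30.
∫_0^1 v(x) φ(x) dx = ∫_0^1 (3*x^5 - x^4 - 6*x^3 + 4*x^2) dx. Term by term:
  ∫_0^1 3*x^5 dx = 1/2;  ∫_0^1 -x^4 dx = -1/5;  ∫_0^1 -6*x^3 dx = -3/2;
  ∫_0^1 4*x^2 dx = 4/3.
Sum: 1/2 − 1/5 − 3/2 + 4/3 = 2/15.
So RHS = -∫_0^1 v(x) φ(x) dx = -2/15.
LHS − RHS = 1/6 ≠ 0, so the identity fails.
(For a valid weak derivative the identity must hold for EVERY test function, in particular this one. The failure shows v is NOT the weak derivative of u.)
Correct weak derivative would be u'(x) = -3*x**2 - 2*x + 2.


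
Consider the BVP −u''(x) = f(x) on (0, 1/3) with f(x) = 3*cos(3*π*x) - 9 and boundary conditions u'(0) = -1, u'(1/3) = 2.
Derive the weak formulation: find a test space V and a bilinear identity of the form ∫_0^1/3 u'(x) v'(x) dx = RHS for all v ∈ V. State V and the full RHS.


V = H^1(0, 1/3) (v unrestricted at boundary; u is determined up to an additive constant); weak form: ∫_0^1/3 u'v' dx = ∫_0^1/3 (3*cos(3*π*x) - 9) v dx + 2·v(1/3) + v(0) for all v ∈ V.

Multiply both sides by a test function v and integrate from 0 to 1/3:
  ∫_0^1/3 −u''(x) v(x) dx = ∫_0^1/3 f(x) v(x) dx.
Integrate the LHS by parts once:
  ∫_0^1/3 −u'' v dx = −[u'(x) v(x)]_0^1/3 + ∫_0^1/3 u'(x) v'(x) dx.
Thus ∫_0^1/3 u'(x) v'(x) dx = ∫_0^1/3 f(x) v(x) dx + [u'(x) v(x)]_0^1/3.
Choose V so that boundary terms are either known or forced to vanish.
u has inhomogeneous Neumann u'(0) = -1, u'(1/3) = 2. [u' v]_0^1/3 = (2)·v(1/3) − (-1)·v(0) = 2·v(1/3) + v(0). Take V = H^1(0, 1/3); boundary term becomes part of RHS.
Weak formulation: find u (satisfying any essential BC) such that ∫_0^1/3 u'(x) v'(x) dx = ∫_0^1/3 f v dx + 2·v(1/3) + v(0) for all v ∈ V (Neumann data are natural BCs: they enter the RHS as boundary terms).
Substituting f(x) = 3*cos(3*π*x) - 9, the right-hand side is ∫_0^1/3 (3*cos(3*π*x) - 9) v dx + 2·v(1/3) + v(0).
Compatibility check (pure Neumann): taking v ≡ 1 ∈ V gives 0 = ∫_0^1/3 f dx + (2) − (-1), i.e. ∫_0^1/3 f dx must equal u'(0) − u'(1/3) = -3. Indeed ∫_0^1/3 (3*cos(3*π*x) - 9) dx = -3, so the data are compatible. The solution is then unique only up to an additive constant (fix it e.g. by requiring ∫_0^1/3 u dx = 0).


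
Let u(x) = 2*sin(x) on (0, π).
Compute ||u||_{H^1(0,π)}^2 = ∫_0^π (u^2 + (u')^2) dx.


||u||_{H^1(0,π)}^2 = 4*π

u'(x) = 2*cos(x).
Expand u² and (u')² and integrate term by term on (0, π), using: for integers n ≥ 1, ∫_0^π sin²(nx) dx = ∫_0^π cos²(nx) dx = π/2; for n ≠ n', ∫_0^π sin(nx)sin(n'x) dx = ∫_0^π cos(nx)cos(n'x) dx = 0; and by product-to-sum, ∫_0^π sin(nx)cos(n'x) dx = ½∫_0^π [sin((n+n')x) + sin((n−n')x)] dx, which is 0 when n+n' is even and 2n/(n²−n'²) when n+n' is odd (it need not vanish on (0, π)).
  u² squared terms: (2)²·∫sin(x)² dx = 4·π/2 = 2*π.
  So ∫_0^π u² dx = 2*π.
  (u')² squared terms: (2)²·∫cos(x)² dx = 4·π/2 = 2*π.
  So ∫_0^π (u')² dx = 2*π.
||u||_{H^1}^2 = (2*π) + (2*π) = 4*π.


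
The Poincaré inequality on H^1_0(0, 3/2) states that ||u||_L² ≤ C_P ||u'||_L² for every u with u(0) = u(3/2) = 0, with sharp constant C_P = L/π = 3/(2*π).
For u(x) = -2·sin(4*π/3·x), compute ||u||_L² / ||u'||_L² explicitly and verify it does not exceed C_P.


||u||_L² / ||u'||_L² = 3/(4*π) < C_P = 3/(2*π).

u(x) = -2·sin(4*π/3·x), so u'(x) = -8*π*cos(4*π*x/3)/3.
Writing u(x) = A·sin(kπx/L) with A = -2 and k = 2, use ∫_0^L sin²(kπx/L) dx = L/2 and ∫_0^L cos²(kπx/L) dx = L/2.
u² = 4·sin²(4*π/3·x) and (u')² = 64*π^2/9·cos²(4*π/3·x), and each of sin², cos² integrates to L/2 = 3/4 over (0, 3/2).
∫_0^3/2 u² dx = 3, so ||u||_L² = sqrt(3).
∫_0^3/2 (u')² dx = 16*π^2/3, so ||u'||_L² = 4*sqrt(3)*π/3.
Ratio ||u||_L² / ||u'||_L² = 3/(4*π).
Sharp Poincaré constant on H^1_0(0, 3/2) is C_P = L/π = 3/(2*π), achieved by sin(2*π/3·x).
This is the k = 2 harmonic; the ratio L/(kπ) is strictly less than C_P = L/π, consistent with the sharp inequality ||u||_L² ≤ C_P ||u'||_L².


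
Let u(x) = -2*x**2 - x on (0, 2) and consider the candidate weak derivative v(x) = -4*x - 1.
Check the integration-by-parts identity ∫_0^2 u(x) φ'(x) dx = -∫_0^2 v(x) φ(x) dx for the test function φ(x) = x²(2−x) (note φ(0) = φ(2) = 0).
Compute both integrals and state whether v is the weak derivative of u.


LHS = 116/15, RHS = 116/15. Yes, v = u' weakly.

u(x) = -2*x**2 - x, classical derivative u'(x) = -4*x - 1.
φ(x) = x²(2−x), so φ'(x) = x*(4 - 3*x).
Note φ(0) = φ(2) = 0, so the boundary term u·φ vanishes.
LHS = ∫_0^2 u(x) φ'(x) dx = ∫_0^2 (6*x^4 - 5*x^3 - 4*x^2) dx. Term by term:
  ∫_0^2 6*x^4 dx = 192/5;  ∫_0^2 -5*x^3 dx = -20;  ∫_0^2 -4*x^2 dx = -32/3.
Sum: 192/5 − 20 − 32/3 = 116/15.
So LHS = 116/15.
∫_0^2 v(x) φ(x) dx = ∫_0^2 (4*x^4 - 7*x^3 - 2*x^2) dx. Term by term:
  ∫_0^2 4*x^4 dx = 128/5;  ∫_0^2 -7*x^3 dx = -28;  ∫_0^2 -2*x^2 dx = -16/3.
Sum: 128/5 − 28 − 16/3 = -116/15.
So RHS = -∫_0^2 v(x) φ(x) dx = 116/15.
LHS = RHS, so the identity holds for this test φ.
Moreover u is smooth here and v(x) = u'(x) = -4*x - 1 pointwise, so the identity holds for every test function. Hence v is the weak derivative of u.


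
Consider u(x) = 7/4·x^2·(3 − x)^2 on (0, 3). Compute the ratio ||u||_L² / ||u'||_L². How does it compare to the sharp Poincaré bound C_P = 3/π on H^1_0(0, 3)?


||u||_L² / ||u'||_L² = sqrt(3)/2 < C_P = 3/π.

u(x) = 7/4·x^2·(3 − x)^2, so u'(x) = 7*x*(x - 3)*(2*x - 3)/2.
u(x) = 7/4·x^2·(3 − x)^2 vanishes at x = 0 and x = 3, so u ∈ H^1_0(0, 3). Differentiate via the product rule and integrate the resulting polynomials term by term.
  ∫_0^3 u² dx = ∫_0^3 (49*x^8/16 - 147*x^7/4 + 1323*x^6/8 - 1323*x^5/4 + 3969*x^4/16) dx. Term by term:
    ∫_0^3 49*x^8/16 dx = 107163/16;  ∫_0^3 -147*x^7/4 dx = -964467/32;  ∫_0^3 1323*x^6/8 dx = 413343/8;
    ∫_0^3 -1323*x^5/4 dx = -321489/8;  ∫_0^3 3969*x^4/16 dx = 964467/80.
  Sum: 107163/16 − 964467/32 + 413343/8 − 321489/8 + 964467/80 = 15309/160.
  ∫_0^3 (u')² dx = ∫_0^3 (49*x^6 - 441*x^5 + 5733*x^4/4 - 3969*x^3/2 + 3969*x^2/4) dx. Term by term:
    ∫_0^3 49*x^6 dx = 15309;  ∫_0^3 -441*x^5 dx = -107163/2;  ∫_0^3 5733*x^4/4 dx = 1393119/20;
    ∫_0^3 -3969*x^3/2 dx = -321489/8;  ∫_0^3 3969*x^2/4 dx = 35721/4.
  Sum: 15309 − 107163/2 + 1393119/20 − 321489/8 + 35721/4 = 5103/40.
∫_0^3 u² dx = 15309/160, so ||u||_L² = 27*sqrt(210)/40.
∫_0^3 (u')² dx = 5103/40, so ||u'||_L² = 27*sqrt(70)/20.
Ratio ||u||_L² / ||u'||_L² = sqrt(3)/2.
Sharp Poincaré constant on H^1_0(0, 3) is C_P = L/π = 3/π, achieved by sin(π/3·x).
A polynomial bump cannot attain the sharp Poincaré constant (only the first sine eigenfunction does), so the ratio is strictly less than C_P, consistent with ||u||_L² ≤ C_P ||u'||_L².


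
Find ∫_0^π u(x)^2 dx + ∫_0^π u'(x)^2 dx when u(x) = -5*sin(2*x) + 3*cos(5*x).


||u||_{H^1(0,π)}^2 = 1040/7 + 359*π/2

u'(x) = -15*sin(5*x) - 10*cos(2*x).
Expand u² and (u')² and integrate term by term on (0, π), using: for integers n ≥ 1, ∫_0^π sin²(nx) dx = ∫_0^π cos²(nx) dx = π/2; for n ≠ n', ∫_0^π sin(nx)sin(n'x) dx = ∫_0^π cos(nx)cos(n'x) dx = 0; and by product-to-sum, ∫_0^π sin(nx)cos(n'x) dx = ½∫_0^π [sin((n+n')x) + sin((n−n')x)] dx, which is 0 when n+n' is even and 2n/(n²−n'²) when n+n' is odd (it need not vanish on (0, π)).
  u² squared terms: (-5)²·∫sin(2x)² dx = 25·π/2 = 25*π/2;  (3)²·∫cos(5x)² dx = 9·π/2 = 9*π/2.
  u² cross terms: 2·(-5)·(3)·∫sin(2x)·cos(5x) dx = -30·(-4/21) = 40/7.
  So ∫_0^π u² dx = 25*π/2 + 9*π/2 + 40/7 = 40/7 + 17*π.
  (u')² squared terms: (-15)²·∫sin(5x)² dx = 225·π/2 = 225*π/2;  (-10)²·∫cos(2x)² dx = 100·π/2 = 50*π.
  (u')² cross terms: 2·(-15)·(-10)·∫sin(5x)·cos(2x) dx = 300·(10/21) = 1000/7.
  So ∫_0^π (u')² dx = 225*π/2 + 50*π + 1000/7 = 1000/7 + 325*π/2.
||u||_{H^1}^2 = (40/7 + 17*π) + (1000/7 + 325*π/2) = 1040/7 + 359*π/2.


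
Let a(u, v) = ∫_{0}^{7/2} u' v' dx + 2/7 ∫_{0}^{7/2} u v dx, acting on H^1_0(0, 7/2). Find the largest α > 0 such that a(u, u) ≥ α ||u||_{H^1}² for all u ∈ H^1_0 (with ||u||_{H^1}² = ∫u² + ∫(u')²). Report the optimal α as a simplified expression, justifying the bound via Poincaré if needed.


α = 2*(7 + 2*π^2)/(4*π^2 + 49)

Coercivity of a(·,·) on H^1_0(0, 7/2) means a(u, u) ≥ α ||u||_{H^1}² for every u ∈ H^1_0.
The interval has length L = 7/2, and Poincaré/coercivity depend only on L. Here a(u, u) = ∫(u')² + (2/7)·∫u².
Here 0 < c = 2/7 < 1. The condition a(u,u) ≥ α||u||_{H^1}² reads (1−α)∫(u')² ≥ (α−c)∫u². Any admissible α is ≤ 1 (rapidly oscillating u have ∫u²/∫(u')² → 0), and α = 1 would force 0 ≥ (1−c)∫u², impossible since c < 1; so 1−α > 0. By the sharp Poincaré inequality on H^1_0 of an interval of length L, ∫(u')² ≥ (π/L)²∫u² with equality for the first sine mode sin(π(x−x₀)/L) (x₀ the left endpoint), so the inequality holds for all u iff (1−α)(π/L)² ≥ α − c, i.e. α ≤ ((π/L)² + c)/((π/L)² + 1) = (1 + c(L/π)²)/(1 + (L/π)²). With (π/L)² = 4*π^2/49 and c = 2/7, the largest admissible constant is α = ((π/L)² + c)/((π/L)² + 1).
Simplifying, α = 2*(7 + 2*π^2)/(4*π^2 + 49).


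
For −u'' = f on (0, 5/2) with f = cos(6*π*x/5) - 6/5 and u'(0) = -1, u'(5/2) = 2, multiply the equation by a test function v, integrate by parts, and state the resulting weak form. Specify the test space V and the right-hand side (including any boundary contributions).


V = H^1(0, 5/2) (v unrestricted at boundary; u is determined up to an additive constant); weak form: ∫_0^5/2 u'v' dx = ∫_0^5/2 (cos(6*π*x/5) - 6/5) v dx + 2·v(5/2) + v(0) for all v ∈ V.

Multiply both sides by a test function v and integrate from 0 to 5/2:
  ∫_0^5/2 −u''(x) v(x) dx = ∫_0^5/2 f(x) v(x) dx.
Integrate the LHS by parts once:
  ∫_0^5/2 −u'' v dx = −[u'(x) v(x)]_0^5/2 + ∫_0^5/2 u'(x) v'(x) dx.
Thus ∫_0^5/2 u'(x) v'(x) dx = ∫_0^5/2 f(x) v(x) dx + [u'(x) v(x)]_0^5/2.
Choose V so that boundary terms are either known or forced to vanish.
u has inhomogeneous Neumann u'(0) = -1, u'(5/2) = 2. [u' v]_0^5/2 = (2)·v(5/2) − (-1)·v(0) = 2·v(5/2) + v(0). Take V = H^1(0, 5/2); boundary term becomes part of RHS.
Weak formulation: find u (satisfying any essential BC) such that ∫_0^5/2 u'(x) v'(x) dx = ∫_0^5/2 f v dx + 2·v(5/2) + v(0) for all v ∈ V (Neumann data are natural BCs: they enter the RHS as boundary terms).
Substituting f(x) = cos(6*π*x/5) - 6/5, the right-hand side is ∫_0^5/2 (cos(6*π*x/5) - 6/5) v dx + 2·v(5/2) + v(0).
Compatibility check (pure Neumann): taking v ≡ 1 ∈ V gives 0 = ∫_0^5/2 f dx + (2) − (-1), i.e. ∫_0^5/2 f dx must equal u'(0) − u'(5/2) = -3. Indeed ∫_0^5/2 (cos(6*π*x/5) - 6/5) dx = -3, so the data are compatible. The solution is then unique only up to an additive constant (fix it e.g. by requiring ∫_0^5/2 u dx = 0).
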